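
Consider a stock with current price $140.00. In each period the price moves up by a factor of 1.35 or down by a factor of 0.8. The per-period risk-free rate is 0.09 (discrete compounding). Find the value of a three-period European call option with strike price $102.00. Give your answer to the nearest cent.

$63.71

Risk-neutral probability p = (1 + 0.09 − 0.8)/(1.35 − 0.8) = 0.2900/0.5500 = 0.5273
Terminal stock prices: S_uuu = 344.5, S_uud = 204.1, S_udd = 121, S_ddd = 71.68
Terminal payoffs (S − K): max(242.5, 0) = 242.5, max(102.1, 0) = 102.1, max(18.96, 0) = 18.96, max(-30.32, 0) = 0
Node uu (S = 255.2): V_uu = 1/1.09·[0.5273·242.4525 + 0.4727·102.1200] = 161.5720
Node ud (S = 151.2): V_ud = 1/1.09·[0.5273·102.1200 + 0.4727·18.9600] = 57.6220
Node dd (S = 89.6): V_dd = 1/1.09·[0.5273·18.9600 + 0.4727·0.0000] = 9.1716
Node u (S = 189): V_u = 1/1.09·[0.5273·161.5720 + 0.4727·57.6220] = 103.1486
Node d (S = 112): V_d = 1/1.09·[0.5273·57.6220 + 0.4727·9.1716] = 31.8516
Node 0 (S = 140): V_0 = 1/1.09·[0.5273·103.1486 + 0.4727·31.8516] = 63.7106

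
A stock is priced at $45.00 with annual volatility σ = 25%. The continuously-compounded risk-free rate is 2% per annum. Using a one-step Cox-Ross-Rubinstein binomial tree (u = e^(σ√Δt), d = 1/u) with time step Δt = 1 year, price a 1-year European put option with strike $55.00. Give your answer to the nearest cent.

$10.21

CRR parameters: u = e^(σ√Δt) = e^(0.25·√1) = 1.2840, d = 1/u = 0.7788
Per-period rate: rΔt = 0.02·1 = 0.02, so R = e^0.02 = 1.0202
Risk-neutral probability p = (e^0.02 − 0.7788)/(1.2840 − 0.7788) = 0.2414/0.5052 = 0.4778
Terminal stock prices: S_u = 57.78, S_d = 35.05
Terminal payoffs (K − S): max(-2.781, 0) = 0, max(19.95, 0) = 19.95
Node 0 (S = 45): V_0 = e^(−0.02)·[0.4778·0.0000 + 0.5222·19.9540] = 10.2135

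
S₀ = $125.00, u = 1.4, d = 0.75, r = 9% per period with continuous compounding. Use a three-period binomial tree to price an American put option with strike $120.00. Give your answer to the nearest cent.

Risk-neutral probability p = (e^0.09 − 0.75)/(1.4 − 0.75) = 0.3442/0.6500 = 0.5295
Terminal stock prices: S_uuu = 343, S_uud = 183.7, S_udd = 98.44, S_ddd = 52.73
Terminal payoffs (K − S): max(-223, 0) = 0, max(-63.75, 0) = 0, max(21.56, 0) = 21.56, max(67.27, 0) = 67.27
Node uu (S = 245): continuation = e^(−0.09)·[0.5295·0.0000 + 0.4705·0.0000] = 0.0000; exercise value = 0.0000 ≤ continuation, so V_uu = 0.0000
Node ud (S = 131.2): continuation = e^(−0.09)·[0.5295·0.0000 + 0.4705·21.5625] = 9.2720; exercise value = 0.0000 ≤ continuation, so V_ud = 9.2720
Node dd (S = 70.31): continuation = e^(−0.09)·[0.5295·21.5625 + 0.4705·67.2656] = 39.3592; exercise value = 49.6875 > continuation, so V_dd = 49.6875 (exercise)
Node u (S = 175): continuation = e^(−0.09)·[0.5295·0.0000 + 0.4705·9.2720] = 3.9870; exercise value = 0.0000 ≤ continuation, so V_u = 3.9870
Node d (S = 93.75): continuation = e^(−0.09)·[0.5295·9.2720 + 0.4705·49.6875] = 25.8529; exercise value = 26.2500 > continuation, so V_d = 26.2500 (exercise)
Node 0 (S = 125): continuation = e^(−0.09)·[0.5295·3.9870 + 0.4705·26.2500] = 13.2171; exercise value = 0.0000 ≤ continuation, so V_0 = 13.2171

$13.22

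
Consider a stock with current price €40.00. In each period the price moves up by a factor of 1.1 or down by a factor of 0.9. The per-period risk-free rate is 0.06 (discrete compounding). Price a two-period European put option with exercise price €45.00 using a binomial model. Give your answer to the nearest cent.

€1.99

Risk-neutral probability p = (1 + 0.06 − 0.9)/(1.1 − 0.9) = 0.1600/0.2000 = 0.8000
Terminal stock prices: S_uu = 48.4, S_ud = 39.6, S_dd = 32.4
Terminal payoffs (K − S): max(-3.4, 0) = 0, max(5.4, 0) = 5.4, max(12.6, 0) = 12.6
Node u (S = 44): V_u = 1/1.06·[0.8000·0.0000 + 0.2000·5.4000] = 1.0189
Node d (S = 36): V_d = 1/1.06·[0.8000·5.4000 + 0.2000·12.6000] = 6.4528
Node 0 (S = 40): V_0 = 1/1.06·[0.8000·1.0189 + 0.2000·6.4528] = 1.9865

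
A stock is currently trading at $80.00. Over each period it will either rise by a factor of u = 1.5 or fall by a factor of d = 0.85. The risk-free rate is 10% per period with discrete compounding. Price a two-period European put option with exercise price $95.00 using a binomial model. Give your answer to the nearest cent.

$11.64

Risk-neutral probability p = (1 + 0.1 − 0.85)/(1.5 − 0.85) = 0.2500/0.6500 = 0.3846
Terminal stock prices: S_uu = 180, S_ud = 102, S_dd = 57.8
Terminal payoffs (K − S): max(-85, 0) = 0, max(-7, 0) = 0, max(37.2, 0) = 37.2
Node u (S = 120): V_u = 1/1.1·[0.3846·0.0000 + 0.6154·0.0000] = 0.0000
Node d (S = 68): V_d = 1/1.1·[0.3846·0.0000 + 0.6154·37.2000] = 20.8112
Node 0 (S = 80): V_0 = 1/1.1·[0.3846·0.0000 + 0.6154·20.8112] = 11.6426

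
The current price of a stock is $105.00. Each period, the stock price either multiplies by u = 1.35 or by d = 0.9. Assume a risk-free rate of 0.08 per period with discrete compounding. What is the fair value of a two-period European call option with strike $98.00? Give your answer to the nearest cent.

Risk-neutral probability p = (1 + 0.08 − 0.9)/(1.35 − 0.9) = 0.1800/0.4500 = 0.4000
Terminal stock prices: S_uu = 191.4, S_ud = 127.6, S_dd = 85.05
Terminal payoffs (S − K): max(93.36, 0) = 93.36, max(29.58, 0) = 29.58, max(-12.95, 0) = 0
Node u (S = 141.8): V_u = 1/1.08·[0.4000·93.3625 + 0.6000·29.5750] = 51.0093
Node d (S = 94.5): V_d = 1/1.08·[0.4000·29.5750 + 0.6000·0.0000] = 10.9537
Node 0 (S = 105): V_0 = 1/1.08·[0.4000·51.0093 + 0.6000·10.9537] = 24.9777

$24.98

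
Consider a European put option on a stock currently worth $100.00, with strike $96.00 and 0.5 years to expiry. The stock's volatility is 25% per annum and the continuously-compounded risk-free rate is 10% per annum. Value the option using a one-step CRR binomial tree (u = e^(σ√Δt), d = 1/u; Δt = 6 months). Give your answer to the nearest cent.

CRR parameters: u = e^(σ√Δt) = e^(0.25·√0.5) = 1.1934, d = 1/u = 0.8380
Per-period rate: rΔt = 0.1·0.5 = 0.05, so R = e^0.05 = 1.0513
Risk-neutral probability p = (e^0.05 − 0.8380)/(1.1934 − 0.8380) = 0.2133/0.3554 = 0.6002
Terminal stock prices: S_u = 119.3, S_d = 83.8
Terminal payoffs (K − S): max(-23.34, 0) = 0, max(12.2, 0) = 12.2
Node 0 (S = 100): V_0 = e^(−0.05)·[0.6002·0.0000 + 0.3998·12.2033] = 4.6411

$4.64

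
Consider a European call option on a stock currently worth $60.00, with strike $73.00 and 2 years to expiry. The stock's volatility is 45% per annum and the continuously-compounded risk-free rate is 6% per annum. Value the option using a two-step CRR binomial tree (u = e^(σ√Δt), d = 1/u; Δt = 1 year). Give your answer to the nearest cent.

CRR parameters: u = e^(σ√Δt) = e^(0.45·√1) = 1.5683, d = 1/u = 0.6376
Per-period rate: rΔt = 0.06·1 = 0.06, so R = e^0.06 = 1.0618
Risk-neutral probability p = (e^0.06 − 0.6376)/(1.5683 − 0.6376) = 0.4242/0.9307 = 0.4558
Terminal stock prices: S_uu = 147.6, S_ud = 60, S_dd = 24.39
Terminal payoffs (S − K): max(74.58, 0) = 74.58, max(-13, 0) = 0, max(-48.61, 0) = 0
Node u (S = 94.1): V_u = e^(−0.06)·[0.4558·74.5762 + 0.5442·0.0000] = 32.0125
Node d (S = 38.26): V_d = e^(−0.06)·[0.4558·0.0000 + 0.5442·0.0000] = 0.0000
Node 0 (S = 60): V_0 = e^(−0.06)·[0.4558·32.0125 + 0.5442·0.0000] = 13.7416

$13.74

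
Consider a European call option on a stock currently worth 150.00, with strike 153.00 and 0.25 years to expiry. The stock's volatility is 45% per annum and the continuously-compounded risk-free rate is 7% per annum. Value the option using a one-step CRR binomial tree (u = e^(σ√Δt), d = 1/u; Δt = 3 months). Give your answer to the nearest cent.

16.54

CRR parameters: u = e^(σ√Δt) = e^(0.45·√0.25) = 1.2523, d = 1/u = 0.7985
Per-period rate: rΔt = 0.07·0.25 = 0.0175, so R = e^0.0175 = 1.0177
Risk-neutral probability p = (e^0.0175 − 0.7985)/(1.2523 − 0.7985) = 0.2191/0.4538 = 0.4829
Terminal stock prices: S_u = 187.8, S_d = 119.8
Terminal payoffs (S − K): max(34.85, 0) = 34.85, max(-33.22, 0) = 0
Node 0 (S = 150): V_0 = e^(−0.0175)·[0.4829·34.8484 + 0.5171·0.0000] = 16.5360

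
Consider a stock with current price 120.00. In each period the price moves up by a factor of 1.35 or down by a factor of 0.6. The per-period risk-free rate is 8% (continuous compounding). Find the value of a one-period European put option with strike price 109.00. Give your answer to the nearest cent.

12.15

Risk-neutral probability p = (e^0.08 − 0.6)/(1.35 − 0.6) = 0.4833/0.7500 = 0.6444
Terminal stock prices: S_u = 162, S_d = 72
Terminal payoffs (K − S): max(-53, 0) = 0, max(37, 0) = 37
Node 0 (S = 120): V_0 = e^(−0.08)·[0.6444·0.0000 + 0.3556·37.0000] = 12.1462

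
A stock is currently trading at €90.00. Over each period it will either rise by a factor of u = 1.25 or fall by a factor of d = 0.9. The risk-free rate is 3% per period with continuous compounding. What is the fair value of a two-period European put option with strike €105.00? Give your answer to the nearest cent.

€13.55

Risk-neutral probability p = (e^0.03 − 0.9)/(1.25 − 0.9) = 0.1305/0.3500 = 0.3727
Terminal stock prices: S_uu = 140.6, S_ud = 101.2, S_dd = 72.9
Terminal payoffs (K − S): max(-35.62, 0) = 0, max(3.75, 0) = 3.75, max(32.1, 0) = 32.1
Node u (S = 112.5): V_u = e^(−0.03)·[0.3727·0.0000 + 0.6273·3.7500] = 2.2828
Node d (S = 81): V_d = e^(−0.03)·[0.3727·3.7500 + 0.6273·32.1000] = 20.8968
Node 0 (S = 90): V_0 = e^(−0.03)·[0.3727·2.2828 + 0.6273·20.8968] = 13.5463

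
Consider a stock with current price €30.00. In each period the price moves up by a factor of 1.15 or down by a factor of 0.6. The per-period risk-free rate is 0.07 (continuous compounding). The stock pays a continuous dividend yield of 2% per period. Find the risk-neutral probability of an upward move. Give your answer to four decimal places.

Per-period risk-free factor R = e^0.07 = 1.0725; dividend-adjusted growth = e^(0.07−0.02) = 1.0513.
Risk-neutral probability p = (1.0513 − 0.6)/(1.15 − 0.6) = 0.4513/0.5500 = 0.8205

p = 0.8205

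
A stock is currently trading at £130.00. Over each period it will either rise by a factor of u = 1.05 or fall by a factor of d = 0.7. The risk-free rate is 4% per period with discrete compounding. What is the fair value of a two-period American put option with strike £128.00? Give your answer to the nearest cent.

£1.85

Risk-neutral probability p = (1 + 0.04 − 0.7)/(1.05 − 0.7) = 0.3400/0.3500 = 0.9714
Terminal stock prices: S_uu = 143.3, S_ud = 95.55, S_dd = 63.7
Terminal payoffs (K − S): max(-15.33, 0) = 0, max(32.45, 0) = 32.45, max(64.3, 0) = 64.3
Node u (S = 136.5): continuation = 1/1.04·[0.9714·0.0000 + 0.0286·32.4500] = 0.8915; exercise value = 0.0000 ≤ continuation, so V_u = 0.8915
Node d (S = 91): continuation = 1/1.04·[0.9714·32.4500 + 0.0286·64.3000] = 32.0769; exercise value = 37.0000 > continuation, so V_d = 37.0000 (exercise)
Node 0 (S = 130): continuation = 1/1.04·[0.9714·0.8915 + 0.0286·37.0000] = 1.8492; exercise value = 0.0000 ≤ continuation, so V_0 = 1.8492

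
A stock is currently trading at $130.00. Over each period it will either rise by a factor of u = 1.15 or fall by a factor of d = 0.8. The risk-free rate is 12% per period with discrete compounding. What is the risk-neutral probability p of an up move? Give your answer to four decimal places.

Risk-neutral probability p = (1 + 0.12 − 0.8)/(1.15 − 0.8) = 0.3200/0.3500 = 0.9143

p = 0.9143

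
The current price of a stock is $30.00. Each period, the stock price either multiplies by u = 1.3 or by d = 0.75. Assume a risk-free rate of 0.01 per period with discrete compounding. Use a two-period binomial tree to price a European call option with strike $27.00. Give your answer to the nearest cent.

$6.29

Risk-neutral probability p = (1 + 0.01 − 0.75)/(1.3 − 0.75) = 0.2600/0.5500 = 0.4727
Terminal stock prices: S_uu = 50.7, S_ud = 29.25, S_dd = 16.88
Terminal payoffs (S − K): max(23.7, 0) = 23.7, max(2.25, 0) = 2.25, max(-10.12, 0) = 0
Node u (S = 39): V_u = 1/1.01·[0.4727·23.7000 + 0.5273·2.2500] = 12.2673
Node d (S = 22.5): V_d = 1/1.01·[0.4727·2.2500 + 0.5273·0.0000] = 1.0531
Node 0 (S = 30): V_0 = 1/1.01·[0.4727·12.2673 + 0.5273·1.0531] = 6.2915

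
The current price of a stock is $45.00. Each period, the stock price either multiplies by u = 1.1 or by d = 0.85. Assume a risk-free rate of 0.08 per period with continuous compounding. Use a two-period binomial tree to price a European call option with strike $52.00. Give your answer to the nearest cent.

Risk-neutral probability p = (e^0.08 − 0.85)/(1.1 − 0.85) = 0.2333/0.2500 = 0.9331
Terminal stock prices: S_uu = 54.45, S_ud = 42.08, S_dd = 32.51
Terminal payoffs (S − K): max(2.45, 0) = 2.45, max(-9.925, 0) = 0, max(-19.49, 0) = 0
Node u (S = 49.5): V_u = e^(−0.08)·[0.9331·2.4500 + 0.0669·0.0000] = 2.1104
Node d (S = 38.25): V_d = e^(−0.08)·[0.9331·0.0000 + 0.0669·0.0000] = 0.0000
Node 0 (S = 45): V_0 = e^(−0.08)·[0.9331·2.1104 + 0.0669·0.0000] = 1.8179

$1.82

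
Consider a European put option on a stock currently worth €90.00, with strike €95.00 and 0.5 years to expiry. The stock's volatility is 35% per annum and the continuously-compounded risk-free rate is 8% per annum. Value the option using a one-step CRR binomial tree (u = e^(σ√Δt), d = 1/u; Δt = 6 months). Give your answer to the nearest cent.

CRR parameters: u = e^(σ√Δt) = e^(0.35·√0.5) = 1.2808, d = 1/u = 0.7808
Per-period rate: rΔt = 0.08·0.5 = 0.04, so R = e^0.04 = 1.0408
Risk-neutral probability p = (e^0.04 − 0.7808)/(1.2808 − 0.7808) = 0.2601/0.5000 = 0.5201
Terminal stock prices: S_u = 115.3, S_d = 70.27
Terminal payoffs (K − S): max(-20.27, 0) = 0, max(24.73, 0) = 24.73
Node 0 (S = 90): V_0 = e^(−0.04)·[0.5201·0.0000 + 0.4799·24.7316] = 11.4043

€11.40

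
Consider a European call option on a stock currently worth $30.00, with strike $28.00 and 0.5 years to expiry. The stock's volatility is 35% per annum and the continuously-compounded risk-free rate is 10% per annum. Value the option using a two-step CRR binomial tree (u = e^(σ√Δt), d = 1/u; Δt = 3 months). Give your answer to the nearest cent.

CRR parameters: u = e^(σ√Δt) = e^(0.35·√0.25) = 1.1912, d = 1/u = 0.8395
Per-period rate: rΔt = 0.1·0.25 = 0.025, so R = e^0.025 = 1.0253
Risk-neutral probability p = (e^0.025 − 0.8395)/(1.1912 − 0.8395) = 0.1859/0.3518 = 0.5283
Terminal stock prices: S_uu = 42.57, S_ud = 30, S_dd = 21.14
Terminal payoffs (S − K): max(14.57, 0) = 14.57, max(2, 0) = 2, max(-6.859, 0) = 0
Node u (S = 35.74): V_u = e^(−0.025)·[0.5283·14.5720 + 0.4717·2.0000] = 8.4287
Node d (S = 25.18): V_d = e^(−0.025)·[0.5283·2.0000 + 0.4717·0.0000] = 1.0306
Node 0 (S = 30): V_0 = e^(−0.025)·[0.5283·8.4287 + 0.4717·1.0306] = 4.8172

$4.82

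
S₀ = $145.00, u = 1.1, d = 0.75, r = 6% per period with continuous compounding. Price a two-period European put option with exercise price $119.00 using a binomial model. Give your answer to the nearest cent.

$0.39

Risk-neutral probability p = (e^0.06 − 0.75)/(1.1 − 0.75) = 0.3118/0.3500 = 0.8910
Terminal stock prices: S_uu = 175.5, S_ud = 119.6, S_dd = 81.56
Terminal payoffs (K − S): max(-56.45, 0) = 0, max(-0.625, 0) = 0, max(37.44, 0) = 37.44
Node u (S = 159.5): V_u = e^(−0.06)·[0.8910·0.0000 + 0.1090·0.0000] = 0.0000
Node d (S = 108.8): V_d = e^(−0.06)·[0.8910·0.0000 + 0.1090·37.4375] = 3.8444
Node 0 (S = 145): V_0 = e^(−0.06)·[0.8910·0.0000 + 0.1090·3.8444] = 0.3948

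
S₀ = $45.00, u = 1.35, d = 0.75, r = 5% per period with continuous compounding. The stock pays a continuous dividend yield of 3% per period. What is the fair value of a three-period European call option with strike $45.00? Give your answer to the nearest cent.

Per-period risk-free factor R = e^0.05 = 1.0513; dividend-adjusted growth = e^(0.05−0.03) = 1.0202.
Risk-neutral probability p = (1.0202 − 0.75)/(1.35 − 0.75) = 0.2702/0.6000 = 0.4503
Terminal stock prices: S_uuu = 110.7, S_uud = 61.51, S_udd = 34.17, S_ddd = 18.98
Terminal payoffs (S − K): max(65.72, 0) = 65.72, max(16.51, 0) = 16.51, max(-10.83, 0) = 0, max(-26.02, 0) = 0
Node uu (S = 82.01): V_uu = e^(−0.05)·[0.4503·65.7169 + 0.5497·16.5094] = 36.7833
Node ud (S = 45.56): V_ud = e^(−0.05)·[0.4503·16.5094 + 0.5497·0.0000] = 7.0722
Node dd (S = 25.31): V_dd = e^(−0.05)·[0.4503·0.0000 + 0.5497·0.0000] = 0.0000
Node u (S = 60.75): V_u = e^(−0.05)·[0.4503·36.7833 + 0.5497·7.0722] = 19.4547
Node d (S = 33.75): V_d = e^(−0.05)·[0.4503·7.0722 + 0.5497·0.0000] = 3.0295
Node 0 (S = 45): V_0 = e^(−0.05)·[0.4503·19.4547 + 0.5497·3.0295] = 9.9179

$9.92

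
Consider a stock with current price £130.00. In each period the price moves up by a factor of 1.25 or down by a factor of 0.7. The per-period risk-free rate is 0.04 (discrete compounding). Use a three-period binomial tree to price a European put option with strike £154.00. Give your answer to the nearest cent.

£27.89

Risk-neutral probability p = (1 + 0.04 − 0.7)/(1.25 − 0.7) = 0.3400/0.5500 = 0.6182
Terminal stock prices: S_uuu = 253.9, S_uud = 142.2, S_udd = 79.62, S_ddd = 44.59
Terminal payoffs (K − S): max(-99.91, 0) = 0, max(11.81, 0) = 11.81, max(74.38, 0) = 74.38, max(109.4, 0) = 109.4
Node uu (S = 203.1): V_uu = 1/1.04·[0.6182·0.0000 + 0.3818·11.8125] = 4.3368
Node ud (S = 113.7): V_ud = 1/1.04·[0.6182·11.8125 + 0.3818·74.3750] = 34.3269
Node dd (S = 63.7): V_dd = 1/1.04·[0.6182·74.3750 + 0.3818·109.4100] = 84.3769
Node u (S = 162.5): V_u = 1/1.04·[0.6182·4.3368 + 0.3818·34.3269] = 15.1803
Node d (S = 91): V_d = 1/1.04·[0.6182·34.3269 + 0.3818·84.3769] = 51.3817
Node 0 (S = 130): V_0 = 1/1.04·[0.6182·15.1803 + 0.3818·51.3817] = 27.8872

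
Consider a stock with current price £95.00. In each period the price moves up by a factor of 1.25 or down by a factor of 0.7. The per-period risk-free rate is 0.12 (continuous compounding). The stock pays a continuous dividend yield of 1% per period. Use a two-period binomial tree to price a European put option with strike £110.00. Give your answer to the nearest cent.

£10.73

Per-period risk-free factor R = e^0.12 = 1.1275; dividend-adjusted growth = e^(0.12−0.01) = 1.1163.
Risk-neutral probability p = (1.1163 − 0.7)/(1.25 − 0.7) = 0.4163/0.5500 = 0.7569
Terminal stock prices: S_uu = 148.4, S_ud = 83.12, S_dd = 46.55
Terminal payoffs (K − S): max(-38.44, 0) = 0, max(26.88, 0) = 26.88, max(63.45, 0) = 63.45
Node u (S = 118.8): V_u = e^(−0.12)·[0.7569·0.0000 + 0.2431·26.8750] = 5.7953
Node d (S = 66.5): V_d = e^(−0.12)·[0.7569·26.8750 + 0.2431·63.4500] = 31.7229
Node 0 (S = 95): V_0 = e^(−0.12)·[0.7569·5.7953 + 0.2431·31.7229] = 10.7309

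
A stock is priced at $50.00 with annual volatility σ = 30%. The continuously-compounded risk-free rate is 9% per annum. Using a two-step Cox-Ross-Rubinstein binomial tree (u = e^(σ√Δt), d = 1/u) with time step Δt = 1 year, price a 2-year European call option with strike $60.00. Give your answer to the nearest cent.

CRR parameters: u = e^(σ√Δt) = e^(0.3·√1) = 1.3499, d = 1/u = 0.7408
Per-period rate: rΔt = 0.09·1 = 0.09, so R = e^0.09 = 1.0942
Risk-neutral probability p = (e^0.09 − 0.7408)/(1.3499 − 0.7408) = 0.3534/0.6090 = 0.5802
Terminal stock prices: S_uu = 91.11, S_ud = 50, S_dd = 27.44
Terminal payoffs (S − K): max(31.11, 0) = 31.11, max(-10, 0) = 0, max(-32.56, 0) = 0
Node u (S = 67.49): V_u = e^(−0.09)·[0.5802·31.1059 + 0.4198·0.0000] = 16.4939
Node d (S = 37.04): V_d = e^(−0.09)·[0.5802·0.0000 + 0.4198·0.0000] = 0.0000
Node 0 (S = 50): V_0 = e^(−0.09)·[0.5802·16.4939 + 0.4198·0.0000] = 8.7459

$8.75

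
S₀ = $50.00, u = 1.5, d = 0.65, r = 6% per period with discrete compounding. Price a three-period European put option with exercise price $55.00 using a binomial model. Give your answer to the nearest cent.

Risk-neutral probability p = (1 + 0.06 − 0.65)/(1.5 − 0.65) = 0.4100/0.8500 = 0.4824
Terminal stock prices: S_uuu = 168.8, S_uud = 73.12, S_udd = 31.69, S_ddd = 13.73
Terminal payoffs (K − S): max(-113.8, 0) = 0, max(-18.12, 0) = 0, max(23.31, 0) = 23.31, max(41.27, 0) = 41.27
Node uu (S = 112.5): V_uu = 1/1.06·[0.4824·0.0000 + 0.5176·0.0000] = 0.0000
Node ud (S = 48.75): V_ud = 1/1.06·[0.4824·0.0000 + 0.5176·23.3125] = 11.3846
Node dd (S = 21.13): V_dd = 1/1.06·[0.4824·23.3125 + 0.5176·41.2687] = 30.7618
Node u (S = 75): V_u = 1/1.06·[0.4824·0.0000 + 0.5176·11.3846] = 5.5596
Node d (S = 32.5): V_d = 1/1.06·[0.4824·11.3846 + 0.5176·30.7618] = 20.2030
Node 0 (S = 50): V_0 = 1/1.06·[0.4824·5.5596 + 0.5176·20.2030] = 12.3959

$12.40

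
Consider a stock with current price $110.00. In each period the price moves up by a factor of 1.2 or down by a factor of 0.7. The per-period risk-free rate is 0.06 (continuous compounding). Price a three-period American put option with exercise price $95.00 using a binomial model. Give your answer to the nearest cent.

$6.08

Risk-neutral probability p = (e^0.06 − 0.7)/(1.2 − 0.7) = 0.3618/0.5000 = 0.7237
Terminal stock prices: S_uuu = 190.1, S_uud = 110.9, S_udd = 64.68, S_ddd = 37.73
Terminal payoffs (K − S): max(-95.08, 0) = 0, max(-15.88, 0) = 0, max(30.32, 0) = 30.32, max(57.27, 0) = 57.27
Node uu (S = 158.4): continuation = e^(−0.06)·[0.7237·0.0000 + 0.2763·0.0000] = 0.0000; exercise value = 0.0000 ≤ continuation, so V_uu = 0.0000
Node ud (S = 92.4): continuation = e^(−0.06)·[0.7237·0.0000 + 0.2763·30.3200] = 7.8903; exercise value = 2.6000 ≤ continuation, so V_ud = 7.8903
Node dd (S = 53.9): continuation = e^(−0.06)·[0.7237·30.3200 + 0.2763·57.2700] = 35.5676; exercise value = 41.1000 > continuation, so V_dd = 41.1000 (exercise)
Node u (S = 132): continuation = e^(−0.06)·[0.7237·0.0000 + 0.2763·7.8903] = 2.0533; exercise value = 0.0000 ≤ continuation, so V_u = 2.0533
Node d (S = 77): continuation = e^(−0.06)·[0.7237·7.8903 + 0.2763·41.1000] = 16.0731; exercise value = 18.0000 > continuation, so V_d = 18.0000 (exercise)
Node 0 (S = 110): continuation = e^(−0.06)·[0.7237·2.0533 + 0.2763·18.0000] = 6.0836; exercise value = 0.0000 ≤ continuation, so V_0 = 6.0836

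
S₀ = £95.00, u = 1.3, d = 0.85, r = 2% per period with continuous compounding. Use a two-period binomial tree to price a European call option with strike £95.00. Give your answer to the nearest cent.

Risk-neutral probability p = (e^0.02 − 0.85)/(1.3 − 0.85) = 0.1702/0.4500 = 0.3782
Terminal stock prices: S_uu = 160.6, S_ud = 105, S_dd = 68.64
Terminal payoffs (S − K): max(65.55, 0) = 65.55, max(9.975, 0) = 9.975, max(-26.36, 0) = 0
Node u (S = 123.5): V_u = e^(−0.02)·[0.3782·65.5500 + 0.6218·9.9750] = 30.3811
Node d (S = 80.75): V_d = e^(−0.02)·[0.3782·9.9750 + 0.6218·0.0000] = 3.6981
Node 0 (S = 95): V_0 = e^(−0.02)·[0.3782·30.3811 + 0.6218·3.6981] = 13.5172

£13.52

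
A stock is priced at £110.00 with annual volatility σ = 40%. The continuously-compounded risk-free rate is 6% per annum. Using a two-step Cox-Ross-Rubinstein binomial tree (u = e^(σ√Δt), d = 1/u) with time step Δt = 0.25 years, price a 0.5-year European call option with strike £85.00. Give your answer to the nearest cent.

£30.38

CRR parameters: u = e^(σ√Δt) = e^(0.4·√0.25) = 1.2214, d = 1/u = 0.8187
Per-period rate: rΔt = 0.06·0.25 = 0.015, so R = e^0.015 = 1.0151
Risk-neutral probability p = (e^0.015 − 0.8187)/(1.2214 − 0.8187) = 0.1964/0.4027 = 0.4877
Terminal stock prices: S_uu = 164.1, S_ud = 110, S_dd = 73.74
Terminal payoffs (S − K): max(79.1, 0) = 79.1, max(25, 0) = 25, max(-11.26, 0) = 0
Node u (S = 134.4): V_u = e^(−0.015)·[0.4877·79.1007 + 0.5123·25.0000] = 50.6198
Node d (S = 90.06): V_d = e^(−0.015)·[0.4877·25.0000 + 0.5123·0.0000] = 12.0109
Node 0 (S = 110): V_0 = e^(−0.015)·[0.4877·50.6198 + 0.5123·12.0109] = 30.3812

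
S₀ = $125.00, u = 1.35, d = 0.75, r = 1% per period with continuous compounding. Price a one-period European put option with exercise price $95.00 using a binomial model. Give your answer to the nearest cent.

Risk-neutral probability p = (e^0.01 − 0.75)/(1.35 − 0.75) = 0.2601/0.6000 = 0.4334
Terminal stock prices: S_u = 168.8, S_d = 93.75
Terminal payoffs (K − S): max(-73.75, 0) = 0, max(1.25, 0) = 1.25
Node 0 (S = 125): V_0 = e^(−0.01)·[0.4334·0.0000 + 0.5666·1.2500] = 0.7012

$0.70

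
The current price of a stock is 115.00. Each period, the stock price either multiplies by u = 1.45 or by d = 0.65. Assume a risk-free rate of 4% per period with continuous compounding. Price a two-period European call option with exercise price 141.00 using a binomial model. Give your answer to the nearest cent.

Risk-neutral probability p = (e^0.04 − 0.65)/(1.45 − 0.65) = 0.3908/0.8000 = 0.4885
Terminal stock prices: S_uu = 241.8, S_ud = 108.4, S_dd = 48.59
Terminal payoffs (S − K): max(100.8, 0) = 100.8, max(-32.61, 0) = 0, max(-92.41, 0) = 0
Node u (S = 166.8): V_u = e^(−0.04)·[0.4885·100.7875 + 0.5115·0.0000] = 47.3055
Node d (S = 74.75): V_d = e^(−0.04)·[0.4885·0.0000 + 0.5115·0.0000] = 0.0000
Node 0 (S = 115): V_0 = e^(−0.04)·[0.4885·47.3055 + 0.5115·0.0000] = 22.2032

22.20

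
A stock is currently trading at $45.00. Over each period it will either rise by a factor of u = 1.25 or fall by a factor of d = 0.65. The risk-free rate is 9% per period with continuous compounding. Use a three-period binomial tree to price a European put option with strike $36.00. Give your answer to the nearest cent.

Risk-neutral probability p = (e^0.09 − 0.65)/(1.25 − 0.65) = 0.4442/0.6000 = 0.7403
Terminal stock prices: S_uuu = 87.89, S_uud = 45.7, S_udd = 23.77, S_ddd = 12.36
Terminal payoffs (K − S): max(-51.89, 0) = 0, max(-9.703, 0) = 0, max(12.23, 0) = 12.23, max(23.64, 0) = 23.64
Node uu (S = 70.31): V_uu = e^(−0.09)·[0.7403·0.0000 + 0.2597·0.0000] = 0.0000
Node ud (S = 36.56): V_ud = e^(−0.09)·[0.7403·0.0000 + 0.2597·12.2344] = 2.9039
Node dd (S = 19.01): V_dd = e^(−0.09)·[0.7403·12.2344 + 0.2597·23.6419] = 13.8890
Node u (S = 56.25): V_u = e^(−0.09)·[0.7403·0.0000 + 0.2597·2.9039] = 0.6893
Node d (S = 29.25): V_d = e^(−0.09)·[0.7403·2.9039 + 0.2597·13.8890] = 5.2614
Node 0 (S = 45): V_0 = e^(−0.09)·[0.7403·0.6893 + 0.2597·5.2614] = 1.7152

$1.72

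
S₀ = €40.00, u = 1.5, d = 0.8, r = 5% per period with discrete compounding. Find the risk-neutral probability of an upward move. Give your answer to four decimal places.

p = 0.3571

Risk-neutral probability p = (1 + 0.05 − 0.8)/(1.5 − 0.8) = 0.2500/0.7000 = 0.3571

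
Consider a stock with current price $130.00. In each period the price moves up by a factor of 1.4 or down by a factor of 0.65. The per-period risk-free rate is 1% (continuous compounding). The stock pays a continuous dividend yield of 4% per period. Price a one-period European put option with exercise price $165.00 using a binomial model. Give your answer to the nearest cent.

Per-period risk-free factor R = e^0.01 = 1.0101; dividend-adjusted growth = e^(0.01−0.04) = 0.9704.
Risk-neutral probability p = (0.9704 − 0.65)/(1.4 − 0.65) = 0.3204/0.7500 = 0.4273
Terminal stock prices: S_u = 182, S_d = 84.5
Terminal payoffs (K − S): max(-17, 0) = 0, max(80.5, 0) = 80.5
Node 0 (S = 130): V_0 = e^(−0.01)·[0.4273·0.0000 + 0.5727·80.5000] = 45.6468

$45.65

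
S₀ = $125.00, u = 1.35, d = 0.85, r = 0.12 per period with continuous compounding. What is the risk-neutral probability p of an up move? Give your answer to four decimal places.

Risk-neutral probability p = (e^0.12 − 0.85)/(1.35 − 0.85) = 0.2775/0.5000 = 0.5550

p = 0.5550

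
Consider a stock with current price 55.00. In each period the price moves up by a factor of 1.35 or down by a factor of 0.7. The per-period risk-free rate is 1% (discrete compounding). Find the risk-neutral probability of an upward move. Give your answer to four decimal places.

Risk-neutral probability p = (1 + 0.01 − 0.7)/(1.35 − 0.7) = 0.3100/0.6500 = 0.4769

p = 0.4769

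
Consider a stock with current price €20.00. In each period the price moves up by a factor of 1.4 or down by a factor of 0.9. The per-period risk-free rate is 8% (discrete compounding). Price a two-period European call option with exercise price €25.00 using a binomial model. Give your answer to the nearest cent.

Risk-neutral probability p = (1 + 0.08 − 0.9)/(1.4 − 0.9) = 0.1800/0.5000 = 0.3600
Terminal stock prices: S_uu = 39.2, S_ud = 25.2, S_dd = 16.2
Terminal payoffs (S − K): max(14.2, 0) = 14.2, max(0.2, 0) = 0.2, max(-8.8, 0) = 0
Node u (S = 28): V_u = 1/1.08·[0.3600·14.2000 + 0.6400·0.2000] = 4.8519
Node d (S = 18): V_d = 1/1.08·[0.3600·0.2000 + 0.6400·0.0000] = 0.0667
Node 0 (S = 20): V_0 = 1/1.08·[0.3600·4.8519 + 0.6400·0.0667] = 1.6568

€1.66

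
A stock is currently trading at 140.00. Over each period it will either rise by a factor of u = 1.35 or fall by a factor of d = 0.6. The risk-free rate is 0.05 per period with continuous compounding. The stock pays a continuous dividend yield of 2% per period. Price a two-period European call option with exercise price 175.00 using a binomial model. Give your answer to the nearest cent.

23.89

Per-period risk-free factor R = e^0.05 = 1.0513; dividend-adjusted growth = e^(0.05−0.02) = 1.0305.
Risk-neutral probability p = (1.0305 − 0.6)/(1.35 − 0.6) = 0.4305/0.7500 = 0.5739
Terminal stock prices: S_uu = 255.2, S_ud = 113.4, S_dd = 50.4
Terminal payoffs (S − K): max(80.15, 0) = 80.15, max(-61.6, 0) = 0, max(-124.6, 0) = 0
Node u (S = 189): V_u = e^(−0.05)·[0.5739·80.1500 + 0.4261·0.0000] = 43.7577
Node d (S = 84): V_d = e^(−0.05)·[0.5739·0.0000 + 0.4261·0.0000] = 0.0000
Node 0 (S = 140): V_0 = e^(−0.05)·[0.5739·43.7577 + 0.4261·0.0000] = 23.8894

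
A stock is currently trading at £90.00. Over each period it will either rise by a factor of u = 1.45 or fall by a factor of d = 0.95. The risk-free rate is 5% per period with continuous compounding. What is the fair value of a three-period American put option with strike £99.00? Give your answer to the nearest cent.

Risk-neutral probability p = (e^0.05 − 0.95)/(1.45 − 0.95) = 0.1013/0.5000 = 0.2025
Terminal stock prices: S_uuu = 274.4, S_uud = 179.8, S_udd = 117.8, S_ddd = 77.16
Terminal payoffs (K − S): max(-175.4, 0) = 0, max(-80.76, 0) = 0, max(-18.78, 0) = 0, max(21.84, 0) = 21.84
Node uu (S = 189.2): continuation = e^(−0.05)·[0.2025·0.0000 + 0.7975·0.0000] = 0.0000; exercise value = 0.0000 ≤ continuation, so V_uu = 0.0000
Node ud (S = 124): continuation = e^(−0.05)·[0.2025·0.0000 + 0.7975·0.0000] = 0.0000; exercise value = 0.0000 ≤ continuation, so V_ud = 0.0000
Node dd (S = 81.22): continuation = e^(−0.05)·[0.2025·0.0000 + 0.7975·21.8363] = 16.5642; exercise value = 17.7750 > continuation, so V_dd = 17.7750 (exercise)
Node u (S = 130.5): continuation = e^(−0.05)·[0.2025·0.0000 + 0.7975·0.0000] = 0.0000; exercise value = 0.0000 ≤ continuation, so V_u = 0.0000
Node d (S = 85.5): continuation = e^(−0.05)·[0.2025·0.0000 + 0.7975·17.7750] = 13.4835; exercise value = 13.5000 > continuation, so V_d = 13.5000 (exercise)
Node 0 (S = 90): continuation = e^(−0.05)·[0.2025·0.0000 + 0.7975·13.5000] = 10.2406; exercise value = 9.0000 ≤ continuation, so V_0 = 10.2406

£10.24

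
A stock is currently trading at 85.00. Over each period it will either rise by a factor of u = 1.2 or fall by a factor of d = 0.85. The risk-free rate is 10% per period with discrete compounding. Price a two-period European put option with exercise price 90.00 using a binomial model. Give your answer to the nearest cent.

3.04

Risk-neutral probability p = (1 + 0.1 − 0.85)/(1.2 − 0.85) = 0.2500/0.3500 = 0.7143
Terminal stock prices: S_uu = 122.4, S_ud = 86.7, S_dd = 61.41
Terminal payoffs (K − S): max(-32.4, 0) = 0, max(3.3, 0) = 3.3, max(28.59, 0) = 28.59
Node u (S = 102): V_u = 1/1.1·[0.7143·0.0000 + 0.2857·3.3000] = 0.8571
Node d (S = 72.25): V_d = 1/1.1·[0.7143·3.3000 + 0.2857·28.5875] = 9.5682
Node 0 (S = 85): V_0 = 1/1.1·[0.7143·0.8571 + 0.2857·9.5682] = 3.0418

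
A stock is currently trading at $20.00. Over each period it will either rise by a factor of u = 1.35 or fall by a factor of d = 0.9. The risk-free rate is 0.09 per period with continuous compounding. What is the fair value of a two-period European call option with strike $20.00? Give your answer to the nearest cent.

$4.32

Risk-neutral probability p = (e^0.09 − 0.9)/(1.35 − 0.9) = 0.1942/0.4500 = 0.4315
Terminal stock prices: S_uu = 36.45, S_ud = 24.3, S_dd = 16.2
Terminal payoffs (S − K): max(16.45, 0) = 16.45, max(4.3, 0) = 4.3, max(-3.8, 0) = 0
Node u (S = 27): V_u = e^(−0.09)·[0.4315·16.4500 + 0.5685·4.3000] = 8.7214
Node d (S = 18): V_d = e^(−0.09)·[0.4315·4.3000 + 0.5685·0.0000] = 1.6957
Node 0 (S = 20): V_0 = e^(−0.09)·[0.4315·8.7214 + 0.5685·1.6957] = 4.3204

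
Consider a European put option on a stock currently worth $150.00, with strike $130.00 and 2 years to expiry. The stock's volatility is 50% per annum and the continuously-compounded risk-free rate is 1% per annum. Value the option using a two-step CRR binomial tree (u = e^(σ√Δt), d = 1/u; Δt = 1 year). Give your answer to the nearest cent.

CRR parameters: u = e^(σ√Δt) = e^(0.5·√1) = 1.6487, d = 1/u = 0.6065
Per-period rate: rΔt = 0.01·1 = 0.01, so R = e^0.01 = 1.0101
Risk-neutral probability p = (e^0.01 − 0.6065)/(1.6487 − 0.6065) = 0.4035/1.0422 = 0.3872
Terminal stock prices: S_uu = 407.7, S_ud = 150, S_dd = 55.18
Terminal payoffs (K − S): max(-277.7, 0) = 0, max(-20, 0) = 0, max(74.82, 0) = 74.82
Node u (S = 247.3): V_u = e^(−0.01)·[0.3872·0.0000 + 0.6128·0.0000] = 0.0000
Node d (S = 90.98): V_d = e^(−0.01)·[0.3872·0.0000 + 0.6128·74.8181] = 45.3935
Node 0 (S = 150): V_0 = e^(−0.01)·[0.3872·0.0000 + 0.6128·45.3935] = 27.5411

$27.54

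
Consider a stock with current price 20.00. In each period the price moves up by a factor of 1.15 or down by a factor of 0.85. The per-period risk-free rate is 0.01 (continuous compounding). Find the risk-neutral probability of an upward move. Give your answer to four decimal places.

Risk-neutral probability p = (e^0.01 − 0.85)/(1.15 − 0.85) = 0.1601/0.3000 = 0.5335

p = 0.5335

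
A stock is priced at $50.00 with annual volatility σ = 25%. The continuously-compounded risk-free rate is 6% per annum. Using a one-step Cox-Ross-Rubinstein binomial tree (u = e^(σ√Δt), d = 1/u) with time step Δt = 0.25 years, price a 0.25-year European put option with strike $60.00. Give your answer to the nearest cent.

CRR parameters: u = e^(σ√Δt) = e^(0.25·√0.25) = 1.1331, d = 1/u = 0.8825
Per-period rate: rΔt = 0.06·0.25 = 0.015, so R = e^0.015 = 1.0151
Risk-neutral probability p = (e^0.015 − 0.8825)/(1.1331 − 0.8825) = 0.1326/0.2507 = 0.5291
Terminal stock prices: S_u = 56.66, S_d = 44.12
Terminal payoffs (K − S): max(3.343, 0) = 3.343, max(15.88, 0) = 15.88
Node 0 (S = 50): V_0 = e^(−0.015)·[0.5291·3.3426 + 0.4709·15.8752] = 9.1067

$9.11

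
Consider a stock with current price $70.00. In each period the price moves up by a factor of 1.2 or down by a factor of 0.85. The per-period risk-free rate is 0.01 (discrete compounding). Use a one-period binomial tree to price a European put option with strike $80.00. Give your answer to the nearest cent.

$11.02

Risk-neutral probability p = (1 + 0.01 − 0.85)/(1.2 − 0.85) = 0.1600/0.3500 = 0.4571
Terminal stock prices: S_u = 84, S_d = 59.5
Terminal payoffs (K − S): max(-4, 0) = 0, max(20.5, 0) = 20.5
Node 0 (S = 70): V_0 = 1/1.01·[0.4571·0.0000 + 0.5429·20.5000] = 11.0184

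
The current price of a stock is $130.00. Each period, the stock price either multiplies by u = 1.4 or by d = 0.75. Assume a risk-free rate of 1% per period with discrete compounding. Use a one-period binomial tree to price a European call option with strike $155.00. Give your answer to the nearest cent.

$10.69

Risk-neutral probability p = (1 + 0.01 − 0.75)/(1.4 − 0.75) = 0.2600/0.6500 = 0.4000
Terminal stock prices: S_u = 182, S_d = 97.5
Terminal payoffs (S − K): max(27, 0) = 27, max(-57.5, 0) = 0
Node 0 (S = 130): V_0 = 1/1.01·[0.4000·27.0000 + 0.6000·0.0000] = 10.6931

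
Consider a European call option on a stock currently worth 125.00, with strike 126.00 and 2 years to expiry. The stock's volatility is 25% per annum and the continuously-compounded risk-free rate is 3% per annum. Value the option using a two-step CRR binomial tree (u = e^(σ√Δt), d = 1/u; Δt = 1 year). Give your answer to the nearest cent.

18.71

CRR parameters: u = e^(σ√Δt) = e^(0.25·√1) = 1.2840, d = 1/u = 0.7788
Per-period rate: rΔt = 0.03·1 = 0.03, so R = e^0.03 = 1.0305
Risk-neutral probability p = (e^0.03 − 0.7788)/(1.2840 − 0.7788) = 0.2517/0.5052 = 0.4981
Terminal stock prices: S_uu = 206.1, S_ud = 125, S_dd = 75.82
Terminal payoffs (S − K): max(80.09, 0) = 80.09, max(-1, 0) = 0, max(-50.18, 0) = 0
Node u (S = 160.5): V_u = e^(−0.03)·[0.4981·80.0902 + 0.5019·0.0000] = 38.7141
Node d (S = 97.35): V_d = e^(−0.03)·[0.4981·0.0000 + 0.5019·0.0000] = 0.0000
Node 0 (S = 125): V_0 = e^(−0.03)·[0.4981·38.7141 + 0.5019·0.0000] = 18.7137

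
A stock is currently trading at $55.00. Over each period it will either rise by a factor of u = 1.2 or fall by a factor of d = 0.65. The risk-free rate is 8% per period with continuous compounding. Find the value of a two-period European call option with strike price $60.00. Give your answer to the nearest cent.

$10.15

Risk-neutral probability p = (e^0.08 − 0.65)/(1.2 − 0.65) = 0.4333/0.5500 = 0.7878
Terminal stock prices: S_uu = 79.2, S_ud = 42.9, S_dd = 23.24
Terminal payoffs (S − K): max(19.2, 0) = 19.2, max(-17.1, 0) = 0, max(-36.76, 0) = 0
Node u (S = 66): V_u = e^(−0.08)·[0.7878·19.2000 + 0.2122·0.0000] = 13.9627
Node d (S = 35.75): V_d = e^(−0.08)·[0.7878·0.0000 + 0.2122·0.0000] = 0.0000
Node 0 (S = 55): V_0 = e^(−0.08)·[0.7878·13.9627 + 0.2122·0.0000] = 10.1541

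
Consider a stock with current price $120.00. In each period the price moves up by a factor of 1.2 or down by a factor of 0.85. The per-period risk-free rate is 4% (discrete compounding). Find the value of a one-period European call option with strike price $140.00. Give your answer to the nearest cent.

$2.09

Risk-neutral probability p = (1 + 0.04 − 0.85)/(1.2 − 0.85) = 0.1900/0.3500 = 0.5429
Terminal stock prices: S_u = 144, S_d = 102
Terminal payoffs (S − K): max(4, 0) = 4, max(-38, 0) = 0
Node 0 (S = 120): V_0 = 1/1.04·[0.5429·4.0000 + 0.4571·0.0000] = 2.0879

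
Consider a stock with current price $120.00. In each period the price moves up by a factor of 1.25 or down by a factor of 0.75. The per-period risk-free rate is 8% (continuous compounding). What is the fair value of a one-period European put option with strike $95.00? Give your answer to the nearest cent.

$1.54

Risk-neutral probability p = (e^0.08 − 0.75)/(1.25 − 0.75) = 0.3333/0.5000 = 0.6666
Terminal stock prices: S_u = 150, S_d = 90
Terminal payoffs (K − S): max(-55, 0) = 0, max(5, 0) = 5
Node 0 (S = 120): V_0 = e^(−0.08)·[0.6666·0.0000 + 0.3334·5.0000] = 1.5390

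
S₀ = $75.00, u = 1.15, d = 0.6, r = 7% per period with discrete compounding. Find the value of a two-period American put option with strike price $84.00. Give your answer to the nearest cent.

Risk-neutral probability p = (1 + 0.07 − 0.6)/(1.15 − 0.6) = 0.4700/0.5500 = 0.8545
Terminal stock prices: S_uu = 99.19, S_ud = 51.75, S_dd = 27
Terminal payoffs (K − S): max(-15.19, 0) = 0, max(32.25, 0) = 32.25, max(57, 0) = 57
Node u (S = 86.25): continuation = 1/1.07·[0.8545·0.0000 + 0.1455·32.2500] = 4.3840; exercise value = 0.0000 ≤ continuation, so V_u = 4.3840
Node d (S = 45): continuation = 1/1.07·[0.8545·32.2500 + 0.1455·57.0000] = 33.5047; exercise value = 39.0000 > continuation, so V_d = 39.0000 (exercise)
Node 0 (S = 75): continuation = 1/1.07·[0.8545·4.3840 + 0.1455·39.0000] = 8.8029; exercise value = 9.0000 > continuation, so V_0 = 9.0000 (exercise)

$9.00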